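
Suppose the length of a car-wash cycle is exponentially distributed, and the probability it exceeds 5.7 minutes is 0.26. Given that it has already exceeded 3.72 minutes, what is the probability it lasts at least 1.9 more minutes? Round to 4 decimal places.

0.6383

From e^(−λ·5.7) = 0.26, λ = −ln(0.26)/5.7 = 0.236329.
Memoryless: P(X > 3.72+1.9 | X > 3.72) = P(X > 1.9) = e^(−0.236329·1.9) ≈ 0.6383.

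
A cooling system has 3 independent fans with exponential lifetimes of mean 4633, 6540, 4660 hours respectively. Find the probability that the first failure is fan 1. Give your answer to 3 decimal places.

Rates: λ_i = 1/mean_i → 0.000215843, 0.000152905, 0.000214592; Σλ = 0.00058334.
P(fan 1 first) = λ_1/Σλ = 0.000215843/0.00058334 ≈ 0.370.

0.370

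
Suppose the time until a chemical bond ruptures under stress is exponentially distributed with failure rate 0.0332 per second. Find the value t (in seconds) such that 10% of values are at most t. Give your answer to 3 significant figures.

Set 1 − e^(−λt) = 0.1, so t = −ln(0.9)/λ = 0.10536/0.0332 ≈ 3.17351 seconds.

3.17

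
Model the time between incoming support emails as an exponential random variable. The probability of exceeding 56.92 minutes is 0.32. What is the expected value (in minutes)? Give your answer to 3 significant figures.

50.0

e^(−λ·56.92) = 0.32 ⇒ λ = −ln(0.32)/56.92 = 0.0200182.
Mean = 1/λ = 49.9546 minutes.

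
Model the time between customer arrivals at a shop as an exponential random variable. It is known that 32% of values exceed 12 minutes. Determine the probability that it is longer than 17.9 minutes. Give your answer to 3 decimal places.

e^(−λ·12) = 0.32 ⇒ λ = −ln(0.32)/12 = 0.0949529.
P(X > 17.9) = e^(−0.0949529·17.9) = e^(−1.6997) ≈ 0.183.

0.183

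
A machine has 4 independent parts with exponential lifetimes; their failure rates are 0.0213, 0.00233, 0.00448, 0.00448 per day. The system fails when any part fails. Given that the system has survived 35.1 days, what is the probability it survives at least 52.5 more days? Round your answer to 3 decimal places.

Time to first failure ~ Exp(Σλ) with Σλ = 0.03259.
By memorylessness, P(T > 35.1+52.5 | T > 35.1) = P(T > 52.5) = e^(−0.03259·52.5) ≈ 0.181.

0.181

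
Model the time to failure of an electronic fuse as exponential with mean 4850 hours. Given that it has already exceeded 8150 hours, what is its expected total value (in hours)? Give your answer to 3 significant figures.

The rate is λ = 1/4850 = 0.000206186 per hour.
By memorylessness, E[X | X > 8150] = 8150 + 1/λ = 8150 + 4850 = 13000 hours.

13000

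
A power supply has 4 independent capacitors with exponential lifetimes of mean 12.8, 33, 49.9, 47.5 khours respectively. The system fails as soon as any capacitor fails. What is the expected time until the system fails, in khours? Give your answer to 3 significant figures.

6.69

The first failure time is exponential with rate Σλ_i = 1/12.8 + 1/33 + 1/49.9 + 1/47.5 = 0.149521 per khour.
E[min] = 1/Σλ = 1/0.149521 = 6.68804 khours.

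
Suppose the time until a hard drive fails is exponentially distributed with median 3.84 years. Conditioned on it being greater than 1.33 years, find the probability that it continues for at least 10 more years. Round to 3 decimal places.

0.164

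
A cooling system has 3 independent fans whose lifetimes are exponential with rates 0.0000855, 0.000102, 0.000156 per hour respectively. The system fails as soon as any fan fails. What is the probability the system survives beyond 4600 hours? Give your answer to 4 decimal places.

0.2060

The time to first failure is exponential with rate Σλ = 0.0000855 + 0.000102 + 0.000156 = 0.0003435.
P(min > 4600) = e^(−0.0003435·4600) = e^(−1.5801) ≈ 0.2060.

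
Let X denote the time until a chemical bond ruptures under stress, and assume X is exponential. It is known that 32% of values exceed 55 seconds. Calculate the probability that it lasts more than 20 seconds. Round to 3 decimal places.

e^(−λ·55) = 0.32 ⇒ λ = −ln(0.32)/55 = 0.020717.
P(X > 20) = e^(−0.020717·20) = e^(−0.41434) ≈ 0.661.

0.661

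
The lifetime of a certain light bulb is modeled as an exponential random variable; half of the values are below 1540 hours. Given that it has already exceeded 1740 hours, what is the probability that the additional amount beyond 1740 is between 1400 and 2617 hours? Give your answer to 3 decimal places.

For an exponential, median = ln(2)/λ, so λ = ln 2 / 1540 = 0.000450096 per hour.
Memoryless: the residual past 1740 is again Exp(λ).
P(1400 < residual < 2617) = e^(−λ·1400) − e^(−λ·2617) = 0.53252 − 0.30792 ≈ 0.225.

0.225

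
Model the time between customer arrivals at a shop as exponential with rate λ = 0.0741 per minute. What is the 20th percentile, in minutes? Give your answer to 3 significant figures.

3.01

Set 1 − e^(−λt) = 0.2, so t = −ln(0.8)/λ = 0.22314/0.0741 ≈ 3.01138 minutes.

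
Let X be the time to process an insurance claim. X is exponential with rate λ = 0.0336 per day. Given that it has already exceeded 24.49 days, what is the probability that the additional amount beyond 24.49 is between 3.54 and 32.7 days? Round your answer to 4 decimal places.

0.5546

Memoryless: the residual past 24.49 is again Exp(λ).
P(3.54 < residual < 32.7) = e^(−λ·3.54) − e^(−λ·32.7) = 0.88786 − 0.33330 ≈ 0.5546.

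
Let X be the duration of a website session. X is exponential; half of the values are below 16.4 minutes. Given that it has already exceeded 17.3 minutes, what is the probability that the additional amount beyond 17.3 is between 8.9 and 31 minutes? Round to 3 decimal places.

0.417

For an exponential, median = ln(2)/λ, so λ = ln 2 / 16.4 = 0.0422651 per minute.
Memoryless: the residual past 17.3 is again Exp(λ).
P(8.9 < residual < 31) = e^(−λ·8.9) − e^(−λ·31) = 0.68649 − 0.26976 ≈ 0.417.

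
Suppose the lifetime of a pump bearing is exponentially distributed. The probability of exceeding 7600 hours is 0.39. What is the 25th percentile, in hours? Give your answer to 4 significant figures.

e^(−λ·7600) = 0.39 ⇒ λ = −ln(0.39)/7600 = 0.000123896.
25th percentile: 1 − e^(−λt) = 0.25, t = −ln(0.75)/λ = 2321.97 hours.

2322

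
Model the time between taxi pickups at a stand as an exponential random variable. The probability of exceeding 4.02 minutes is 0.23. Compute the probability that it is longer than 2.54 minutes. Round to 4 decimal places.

e^(−λ·4.02) = 0.23 ⇒ λ = −ln(0.23)/4.02 = 0.365591.
P(X > 2.54) = e^(−0.365591·2.54) = e^(−0.9286) ≈ 0.3951.

0.3951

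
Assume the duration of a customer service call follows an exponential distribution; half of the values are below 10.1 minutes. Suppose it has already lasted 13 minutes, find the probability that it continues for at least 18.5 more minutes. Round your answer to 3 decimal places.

0.281

For an exponential, median = ln(2)/λ, so λ = ln 2 / 10.1 = 0.0686284 per minute.
By the memoryless property, P(X > 13+18.5 | X > 13) = P(X > 18.5).
P(X > 18.5) = e^(−1.2696) ≈ 0.281.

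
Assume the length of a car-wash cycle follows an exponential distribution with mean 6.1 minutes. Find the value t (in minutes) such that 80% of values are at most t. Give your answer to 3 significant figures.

9.82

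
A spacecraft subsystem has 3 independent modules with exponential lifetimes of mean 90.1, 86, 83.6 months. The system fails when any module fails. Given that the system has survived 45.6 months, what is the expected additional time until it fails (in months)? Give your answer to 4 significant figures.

First-failure rate Σλ = 1/90.1 + 1/86 + 1/83.6 = 0.0346884.
By memorylessness the expected residual is 1/Σλ = 28.8281 months, regardless of the 45.6 already elapsed.

28.83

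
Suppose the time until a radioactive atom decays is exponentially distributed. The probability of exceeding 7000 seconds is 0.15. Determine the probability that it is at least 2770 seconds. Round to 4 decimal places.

e^(−λ·7000) = 0.15 ⇒ λ = −ln(0.15)/7000 = 0.000271017.
P(X > 2770) = e^(−0.000271017·2770) = e^(−0.75072) ≈ 0.4720.

0.4720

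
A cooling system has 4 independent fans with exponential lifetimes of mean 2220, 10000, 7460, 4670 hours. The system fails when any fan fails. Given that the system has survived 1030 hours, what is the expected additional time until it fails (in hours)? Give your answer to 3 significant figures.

1110

First-failure rate Σλ = 1/2220 + 1/10000 + 1/7460 + 1/4670 = 0.000898631.
By memorylessness the expected residual is 1/Σλ = 1112.8 hours, regardless of the 1030 already elapsed.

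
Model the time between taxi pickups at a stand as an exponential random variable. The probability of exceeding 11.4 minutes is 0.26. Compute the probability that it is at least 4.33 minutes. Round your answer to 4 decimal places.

0.5995

e^(−λ·11.4) = 0.26 ⇒ λ = −ln(0.26)/11.4 = 0.118164.
P(X > 4.33) = e^(−0.118164·4.33) = e^(−0.51165) ≈ 0.5995.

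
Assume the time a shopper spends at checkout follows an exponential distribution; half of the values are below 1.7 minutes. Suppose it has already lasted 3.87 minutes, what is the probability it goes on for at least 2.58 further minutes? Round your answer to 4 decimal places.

For an exponential, median = ln(2)/λ, so λ = ln 2 / 1.7 = 0.407734 per minute.
P(X > s+t | X > s) = e^(−λ(s+t))/e^(−λs) = e^(−λt), independent of s = 3.87.
P(X > 2.58) = e^(−1.052) ≈ 0.3493.

0.3493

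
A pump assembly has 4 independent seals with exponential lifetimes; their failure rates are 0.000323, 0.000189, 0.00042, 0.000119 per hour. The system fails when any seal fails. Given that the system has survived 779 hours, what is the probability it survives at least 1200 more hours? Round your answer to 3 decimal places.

Time to first failure ~ Exp(Σλ) with Σλ = 0.001051.
By memorylessness, P(T > 779+1200 | T > 779) = P(T > 1200) = e^(−0.001051·1200) ≈ 0.283.

0.283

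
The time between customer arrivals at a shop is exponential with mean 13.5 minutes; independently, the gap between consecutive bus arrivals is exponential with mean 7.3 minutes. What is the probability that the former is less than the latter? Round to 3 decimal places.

0.351

λ_1 = 1/13.5 = 0.0740741, λ_2 = 1/7.3 = 0.136986.
For independent exponentials, P(the former < the latter) = λ_1/(λ_1+λ_2) = 0.0740741/0.21106 ≈ 0.351.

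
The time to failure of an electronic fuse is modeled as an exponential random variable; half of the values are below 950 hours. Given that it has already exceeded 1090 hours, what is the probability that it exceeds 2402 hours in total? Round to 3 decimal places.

0.384

For an exponential, median = ln(2)/λ, so λ = ln 2 / 950 = 0.000729629 per hour.
The exponential is memoryless, so the remaining time is again Exp(λ): the condition X > 1090 is irrelevant.
P(X > 1312) = e^(−0.95727) ≈ 0.384.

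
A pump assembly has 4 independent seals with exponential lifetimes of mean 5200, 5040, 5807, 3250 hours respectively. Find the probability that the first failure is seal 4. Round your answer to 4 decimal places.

0.3534

Rates: λ_i = 1/mean_i → 0.000192308, 0.000198413, 0.000172206, 0.000307692; Σλ = 0.000870619.
P(seal 4 first) = λ_4/Σλ = 0.000307692/0.000870619 ≈ 0.3534.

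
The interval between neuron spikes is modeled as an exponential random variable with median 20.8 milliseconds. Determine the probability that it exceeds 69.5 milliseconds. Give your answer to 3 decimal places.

For an exponential, median = ln(2)/λ, so λ = ln 2 / 20.8 = 0.0333244 per millisecond.
P(X > 69.5) = e^(−λ·69.5) = e^(−2.316) ≈ 0.099.

0.099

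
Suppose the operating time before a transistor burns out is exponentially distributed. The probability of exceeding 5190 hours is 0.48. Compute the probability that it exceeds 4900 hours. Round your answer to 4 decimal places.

e^(−λ·5190) = 0.48 ⇒ λ = −ln(0.48)/5190 = 0.00014142.
P(X > 4900) = e^(−0.00014142·4900) = e^(−0.69296) ≈ 0.5001.

0.5001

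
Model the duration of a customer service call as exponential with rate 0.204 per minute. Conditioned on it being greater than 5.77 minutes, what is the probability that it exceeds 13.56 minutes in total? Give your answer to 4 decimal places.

The exponential is memoryless, so the remaining time is again Exp(λ): the condition X > 5.77 is irrelevant.
P(X > 7.79) = e^(−1.5892) ≈ 0.2041.

0.2041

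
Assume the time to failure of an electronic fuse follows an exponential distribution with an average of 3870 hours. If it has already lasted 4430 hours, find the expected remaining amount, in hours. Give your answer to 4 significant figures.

The rate is λ = 1/3870 = 0.000258398 per hour.
By memorylessness, the remaining amount past any threshold is again Exp(λ) with mean 1/λ = 3870 hours.

3870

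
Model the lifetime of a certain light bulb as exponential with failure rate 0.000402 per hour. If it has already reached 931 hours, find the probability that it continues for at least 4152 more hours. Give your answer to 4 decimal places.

0.1884

By the memoryless property, P(X > 931+4152 | X > 931) = P(X > 4152).
P(X > 4152) = e^(−1.6691) ≈ 0.1884.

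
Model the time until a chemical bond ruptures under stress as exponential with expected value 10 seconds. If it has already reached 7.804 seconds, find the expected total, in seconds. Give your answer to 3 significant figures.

The rate is λ = 1/10 = 0.1 per second.
By memorylessness, E[X | X > 7.804] = 7.804 + 1/λ = 7.804 + 10 = 17.804 seconds.

17.8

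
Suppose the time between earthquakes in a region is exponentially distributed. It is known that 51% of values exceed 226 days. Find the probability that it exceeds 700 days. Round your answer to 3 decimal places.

e^(−λ·226) = 0.51 ⇒ λ = −ln(0.51)/226 = 0.0029794.
P(X > 700) = e^(−0.0029794·700) = e^(−2.0856) ≈ 0.124.

0.124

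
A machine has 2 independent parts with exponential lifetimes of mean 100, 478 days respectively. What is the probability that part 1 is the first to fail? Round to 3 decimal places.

Rates: λ_i = 1/mean_i → 0.01, 0.00209205; Σλ = 0.0120921.
P(part 1 first) = λ_1/Σλ = 0.01/0.0120921 ≈ 0.827.

0.827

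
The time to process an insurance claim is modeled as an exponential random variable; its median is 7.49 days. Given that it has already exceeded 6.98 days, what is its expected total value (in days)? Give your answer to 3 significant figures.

17.8

For an exponential, median = ln(2)/λ, so λ = ln 2 / 7.49 = 0.092543 per day.
By memorylessness, E[X | X > 6.98] = 6.98 + 1/λ = 6.98 + 10.8058 = 17.7858 days.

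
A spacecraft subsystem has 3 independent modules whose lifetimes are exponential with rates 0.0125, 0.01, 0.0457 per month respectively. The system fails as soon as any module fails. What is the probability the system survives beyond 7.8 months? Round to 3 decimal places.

0.587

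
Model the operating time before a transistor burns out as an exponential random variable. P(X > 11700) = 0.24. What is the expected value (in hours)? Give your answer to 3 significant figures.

e^(−λ·11700) = 0.24 ⇒ λ = −ln(0.24)/11700 = 0.000121976.
Mean = 1/λ = 8198.35 hours.

8200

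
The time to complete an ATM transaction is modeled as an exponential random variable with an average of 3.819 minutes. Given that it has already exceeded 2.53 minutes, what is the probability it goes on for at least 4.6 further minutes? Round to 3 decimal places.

The rate is λ = 1/3.819 = 0.261849 per minute.
The exponential is memoryless, so the remaining time is again Exp(λ): the condition X > 2.53 is irrelevant.
P(X > 4.6) = e^(−1.2045) ≈ 0.300.

0.300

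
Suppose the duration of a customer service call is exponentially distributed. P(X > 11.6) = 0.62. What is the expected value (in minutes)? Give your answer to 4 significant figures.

24.27

e^(−λ·11.6) = 0.62 ⇒ λ = −ln(0.62)/11.6 = 0.04121.
Mean = 1/λ = 24.266 minutes.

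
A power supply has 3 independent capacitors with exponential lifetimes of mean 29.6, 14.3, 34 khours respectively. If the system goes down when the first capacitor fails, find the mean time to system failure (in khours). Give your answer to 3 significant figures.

The first failure time is exponential with rate Σλ_i = 1/29.6 + 1/14.3 + 1/34 = 0.133126 per khour.
E[min] = 1/Σλ = 1/0.133126 = 7.5117 khours.

7.51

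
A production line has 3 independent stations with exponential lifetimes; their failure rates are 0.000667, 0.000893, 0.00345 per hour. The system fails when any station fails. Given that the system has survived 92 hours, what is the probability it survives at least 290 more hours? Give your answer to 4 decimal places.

Time to first failure ~ Exp(Σλ) with Σλ = 0.00501.
By memorylessness, P(T > 92+290 | T > 92) = P(T > 290) = e^(−0.00501·290) ≈ 0.2339.

0.2339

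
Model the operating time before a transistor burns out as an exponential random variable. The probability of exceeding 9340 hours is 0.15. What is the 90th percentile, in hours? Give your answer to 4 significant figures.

11340

e^(−λ·9340) = 0.15 ⇒ λ = −ln(0.15)/9340 = 0.000203118.
90th percentile: 1 − e^(−λt) = 0.9, t = −ln(0.1)/λ = 11336.2 hours.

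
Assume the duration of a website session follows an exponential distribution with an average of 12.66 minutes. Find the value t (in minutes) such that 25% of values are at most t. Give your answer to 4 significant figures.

3.642

The rate is λ = 1/12.66 = 0.0789889 per minute.
Set 1 − e^(−λt) = 0.25, so t = −ln(0.75)/λ = 0.28768/0.0789889 ≈ 3.64206 minutes.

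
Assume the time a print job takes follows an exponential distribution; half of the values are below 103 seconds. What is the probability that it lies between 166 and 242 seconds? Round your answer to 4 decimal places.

For an exponential, median = ln(2)/λ, so λ = ln 2 / 103 = 0.00672958 per second.
P(166 < X < 242) = e^(−λ·166) − e^(−λ·242) = 0.32722 − 0.19621 ≈ 0.1310.

0.1310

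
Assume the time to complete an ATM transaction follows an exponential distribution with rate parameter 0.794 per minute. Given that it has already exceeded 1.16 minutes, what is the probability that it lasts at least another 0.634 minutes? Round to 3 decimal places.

P(X > s+t | X > s) = e^(−λ(s+t))/e^(−λs) = e^(−λt), independent of s = 1.16.
P(X > 0.634) = e^(−0.5034) ≈ 0.604.

0.604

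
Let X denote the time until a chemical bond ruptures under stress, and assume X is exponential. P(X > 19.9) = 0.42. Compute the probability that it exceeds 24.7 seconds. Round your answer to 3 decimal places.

0.341

e^(−λ·19.9) = 0.42 ⇒ λ = −ln(0.42)/19.9 = 0.043593.
P(X > 24.7) = e^(−0.043593·24.7) = e^(−1.0767) ≈ 0.341.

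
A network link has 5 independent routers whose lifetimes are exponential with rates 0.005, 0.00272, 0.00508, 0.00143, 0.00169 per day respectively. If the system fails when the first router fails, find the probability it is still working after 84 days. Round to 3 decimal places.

0.263

The time to first failure is exponential with rate Σλ = 0.005 + 0.00272 + 0.00508 + 0.00143 + 0.00169 = 0.01592.
P(min > 84) = e^(−0.01592·84) = e^(−1.3373) ≈ 0.263.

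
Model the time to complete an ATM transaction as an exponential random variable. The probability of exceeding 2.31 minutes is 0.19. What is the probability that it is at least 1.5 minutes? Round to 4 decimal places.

0.3401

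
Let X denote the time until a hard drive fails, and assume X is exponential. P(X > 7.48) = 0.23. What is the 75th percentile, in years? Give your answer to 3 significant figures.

7.06

e^(−λ·7.48) = 0.23 ⇒ λ = −ln(0.23)/7.48 = 0.196481.
75th percentile: 1 − e^(−λt) = 0.75, t = −ln(0.25)/λ = 7.05562 years.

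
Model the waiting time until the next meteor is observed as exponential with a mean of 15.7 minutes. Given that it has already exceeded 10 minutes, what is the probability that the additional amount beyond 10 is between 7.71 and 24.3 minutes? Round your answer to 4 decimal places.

0.3992

The rate is λ = 1/15.7 = 0.0636943 per minute.
Memoryless: the residual past 10 is again Exp(λ).
P(7.71 < residual < 24.3) = e^(−λ·7.71) − e^(−λ·24.3) = 0.61196 − 0.21272 ≈ 0.3992.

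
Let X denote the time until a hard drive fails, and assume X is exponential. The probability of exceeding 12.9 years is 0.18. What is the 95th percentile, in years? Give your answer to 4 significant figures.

e^(−λ·12.9) = 0.18 ⇒ λ = −ln(0.18)/12.9 = 0.13293.
95th percentile: 1 − e^(−λt) = 0.95, t = −ln(0.05)/λ = 22.5361 years.

22.54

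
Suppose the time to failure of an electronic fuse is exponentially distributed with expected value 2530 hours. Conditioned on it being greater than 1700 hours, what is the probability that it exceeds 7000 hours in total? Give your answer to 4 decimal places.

0.1231

The rate is λ = 1/2530 = 0.000395257 per hour.
By the memoryless property, P(X > 1700+5300 | X > 1700) = P(X > 5300).
P(X > 5300) = e^(−2.0949) ≈ 0.1231.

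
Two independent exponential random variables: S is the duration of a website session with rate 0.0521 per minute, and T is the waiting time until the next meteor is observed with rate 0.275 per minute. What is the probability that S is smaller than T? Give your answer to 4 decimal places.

0.1593

λ_1 = 0.0521, λ_2 = 0.275.
For independent exponentials, P(S < T) = λ_1/(λ_1+λ_2) = 0.0521/0.3271 ≈ 0.1593.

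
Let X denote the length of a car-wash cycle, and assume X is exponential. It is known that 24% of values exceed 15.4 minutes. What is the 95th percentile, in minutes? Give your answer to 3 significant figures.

32.3

e^(−λ·15.4) = 0.24 ⇒ λ = −ln(0.24)/15.4 = 0.0926699.
95th percentile: 1 − e^(−λt) = 0.95, t = −ln(0.05)/λ = 32.3269 minutes.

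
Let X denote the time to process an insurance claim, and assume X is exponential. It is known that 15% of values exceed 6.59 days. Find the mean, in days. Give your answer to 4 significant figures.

3.474

e^(−λ·6.59) = 0.15 ⇒ λ = −ln(0.15)/6.59 = 0.287879.
Mean = 1/λ = 3.47369 days.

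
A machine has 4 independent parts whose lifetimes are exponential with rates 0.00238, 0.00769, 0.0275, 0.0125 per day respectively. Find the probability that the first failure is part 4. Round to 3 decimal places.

The time to first failure is exponential with rate Σλ = 0.00238 + 0.00769 + 0.0275 + 0.0125 = 0.05007.
P(part 4 first) = λ_4/Σλ = 0.0125/0.05007 ≈ 0.250.

0.250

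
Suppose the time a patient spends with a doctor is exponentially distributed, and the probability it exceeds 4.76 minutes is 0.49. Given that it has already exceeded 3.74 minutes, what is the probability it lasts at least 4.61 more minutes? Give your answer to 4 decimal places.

From e^(−λ·4.76) = 0.49, λ = −ln(0.49)/4.76 = 0.149863.
Memoryless: P(X > 3.74+4.61 | X > 3.74) = P(X > 4.61) = e^(−0.149863·4.61) ≈ 0.5011.

0.5011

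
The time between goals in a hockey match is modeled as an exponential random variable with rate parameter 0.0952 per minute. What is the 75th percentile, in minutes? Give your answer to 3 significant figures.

14.6

Set 1 − e^(−λt) = 0.75, so t = −ln(0.25)/λ = 1.3863/0.0952 ≈ 14.5619 minutes.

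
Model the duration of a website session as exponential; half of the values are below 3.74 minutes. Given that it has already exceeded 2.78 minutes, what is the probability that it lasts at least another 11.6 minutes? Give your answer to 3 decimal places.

0.116

For an exponential, median = ln(2)/λ, so λ = ln 2 / 3.74 = 0.185333 per minute.
By the memoryless property, P(X > 2.78+11.6 | X > 2.78) = P(X > 11.6).
P(X > 11.6) = e^(−2.1499) ≈ 0.116.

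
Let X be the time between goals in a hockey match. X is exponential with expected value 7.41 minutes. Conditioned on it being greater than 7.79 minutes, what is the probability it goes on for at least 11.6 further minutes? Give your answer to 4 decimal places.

0.2090

The rate is λ = 1/7.41 = 0.134953 per minute.
By the memoryless property, P(X > 7.79+11.6 | X > 7.79) = P(X > 11.6).
P(X > 11.6) = e^(−1.5655) ≈ 0.2090.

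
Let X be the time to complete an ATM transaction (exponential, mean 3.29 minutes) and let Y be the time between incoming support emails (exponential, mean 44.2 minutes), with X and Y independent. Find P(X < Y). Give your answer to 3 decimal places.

0.931

λ_1 = 1/3.29 = 0.303951, λ_2 = 1/44.2 = 0.0226244.
For independent exponentials, P(X < Y) = λ_1/(λ_1+λ_2) = 0.303951/0.326576 ≈ 0.931.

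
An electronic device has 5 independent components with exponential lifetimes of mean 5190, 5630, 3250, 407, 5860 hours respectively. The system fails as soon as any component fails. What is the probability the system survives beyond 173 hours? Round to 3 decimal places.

0.564

The first failure time is exponential with rate Σλ_i = 1/5190 + 1/5630 + 1/3250 + 1/407 + 1/5860 = 0.00330564 per hour.
P(min > 173) = e^(−0.00330564·173) = e^(−0.57188) ≈ 0.564.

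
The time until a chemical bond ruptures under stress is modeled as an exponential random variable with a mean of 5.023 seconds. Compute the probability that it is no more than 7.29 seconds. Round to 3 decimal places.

The rate is λ = 1/5.023 = 0.199084 per second.
P(X ≤ 7.29) = 1 − e^(−λ·7.29) = 1 − e^(−1.4513) ≈ 0.766.

0.766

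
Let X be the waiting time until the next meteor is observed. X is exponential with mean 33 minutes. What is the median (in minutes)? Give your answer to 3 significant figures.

22.9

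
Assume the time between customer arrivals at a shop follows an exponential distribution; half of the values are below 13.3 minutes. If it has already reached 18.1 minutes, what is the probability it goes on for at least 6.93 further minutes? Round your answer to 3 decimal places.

For an exponential, median = ln(2)/λ, so λ = ln 2 / 13.3 = 0.0521163 per minute.
By the memoryless property, P(X > 18.1+6.93 | X > 18.1) = P(X > 6.93).
P(X > 6.93) = e^(−0.36117) ≈ 0.697.

0.697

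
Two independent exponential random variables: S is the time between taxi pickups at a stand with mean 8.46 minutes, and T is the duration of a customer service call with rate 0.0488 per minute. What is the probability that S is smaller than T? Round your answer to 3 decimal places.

0.708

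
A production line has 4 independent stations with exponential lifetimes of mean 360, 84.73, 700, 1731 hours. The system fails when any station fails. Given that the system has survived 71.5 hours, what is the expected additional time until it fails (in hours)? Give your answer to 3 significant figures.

60.3

First-failure rate Σλ = 1/360 + 1/84.73 + 1/700 + 1/1731 = 0.0165862.
By memorylessness the expected residual is 1/Σλ = 60.2909 hours, regardless of the 71.5 already elapsed.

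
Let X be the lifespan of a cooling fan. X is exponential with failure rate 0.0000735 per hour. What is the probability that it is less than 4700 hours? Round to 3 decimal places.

0.292

P(X ≤ 4700) = 1 − e^(−λ·4700) = 1 − e^(−0.34545) ≈ 0.292.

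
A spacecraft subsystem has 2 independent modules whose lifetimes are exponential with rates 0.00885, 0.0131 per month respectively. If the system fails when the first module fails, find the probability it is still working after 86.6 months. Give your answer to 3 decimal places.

0.149

The time to first failure is exponential with rate Σλ = 0.00885 + 0.0131 = 0.02195.
P(min > 86.6) = e^(−0.02195·86.6) = e^(−1.9009) ≈ 0.149.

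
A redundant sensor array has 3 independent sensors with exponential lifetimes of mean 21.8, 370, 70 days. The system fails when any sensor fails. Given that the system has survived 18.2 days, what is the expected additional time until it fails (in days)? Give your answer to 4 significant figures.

15.91

First-failure rate Σλ = 1/21.8 + 1/370 + 1/70 = 0.06286.
By memorylessness the expected residual is 1/Σλ = 15.9084 days, regardless of the 18.2 already elapsed.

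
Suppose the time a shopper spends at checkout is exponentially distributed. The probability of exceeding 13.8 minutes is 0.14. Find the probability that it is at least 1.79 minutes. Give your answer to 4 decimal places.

0.7749

e^(−λ·13.8) = 0.14 ⇒ λ = −ln(0.14)/13.8 = 0.142472.
P(X > 1.79) = e^(−0.142472·1.79) = e^(−0.25502) ≈ 0.7749.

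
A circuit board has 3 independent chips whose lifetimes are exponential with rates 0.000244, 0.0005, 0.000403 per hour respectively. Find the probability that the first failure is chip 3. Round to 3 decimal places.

0.351

The time to first failure is exponential with rate Σλ = 0.000244 + 0.0005 + 0.000403 = 0.001147.
P(chip 3 first) = λ_3/Σλ = 0.000403/0.001147 ≈ 0.351.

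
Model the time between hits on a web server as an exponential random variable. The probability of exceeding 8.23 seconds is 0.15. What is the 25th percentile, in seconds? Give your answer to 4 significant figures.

1.248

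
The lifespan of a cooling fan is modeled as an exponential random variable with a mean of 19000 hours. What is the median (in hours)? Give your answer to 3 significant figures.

The rate is λ = 1/19000 = 0.0000526316 per hour.
Set 1 − e^(−λt) = 0.5, so t = −ln(0.5)/λ = 0.69315/0.0000526316 ≈ 13169.8 hours.

13200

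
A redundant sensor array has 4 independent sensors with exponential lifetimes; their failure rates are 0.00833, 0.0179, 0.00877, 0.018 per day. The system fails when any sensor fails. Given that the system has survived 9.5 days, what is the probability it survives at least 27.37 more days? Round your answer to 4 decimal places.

Time to first failure ~ Exp(Σλ) with Σλ = 0.053.
By memorylessness, P(T > 9.5+27.37 | T > 9.5) = P(T > 27.37) = e^(−0.053·27.37) ≈ 0.2344.

0.2344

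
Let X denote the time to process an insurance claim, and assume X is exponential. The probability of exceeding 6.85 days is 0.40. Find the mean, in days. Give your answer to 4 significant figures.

e^(−λ·6.85) = 0.40 ⇒ λ = −ln(0.40)/6.85 = 0.133765.
Mean = 1/λ = 7.47579 days.

7.476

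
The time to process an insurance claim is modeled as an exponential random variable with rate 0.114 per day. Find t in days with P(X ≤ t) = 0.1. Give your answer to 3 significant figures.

Set 1 − e^(−λt) = 0.1, so t = −ln(0.9)/λ = 0.10536/0.114 ≈ 0.924215 days.

0.924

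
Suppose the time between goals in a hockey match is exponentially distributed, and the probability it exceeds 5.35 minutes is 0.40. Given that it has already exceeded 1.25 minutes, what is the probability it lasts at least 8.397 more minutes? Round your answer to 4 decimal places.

0.2374

From e^(−λ·5.35) = 0.40, λ = −ln(0.40)/5.35 = 0.171269.
Memoryless: P(X > 1.25+8.397 | X > 1.25) = P(X > 8.397) = e^(−0.171269·8.397) ≈ 0.2374.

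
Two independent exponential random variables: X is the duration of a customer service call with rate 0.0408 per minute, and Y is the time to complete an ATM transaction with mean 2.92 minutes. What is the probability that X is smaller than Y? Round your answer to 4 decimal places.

0.1065

λ_1 = 0.0408, λ_2 = 1/2.92 = 0.342466.
For independent exponentials, P(X < Y) = λ_1/(λ_1+λ_2) = 0.0408/0.383266 ≈ 0.1065.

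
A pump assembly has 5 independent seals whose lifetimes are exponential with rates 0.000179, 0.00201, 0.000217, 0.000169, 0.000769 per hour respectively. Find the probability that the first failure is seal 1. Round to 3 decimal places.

0.054

The time to first failure is exponential with rate Σλ = 0.000179 + 0.00201 + 0.000217 + 0.000169 + 0.000769 = 0.003344.
P(seal 1 first) = λ_1/Σλ = 0.000179/0.003344 ≈ 0.054.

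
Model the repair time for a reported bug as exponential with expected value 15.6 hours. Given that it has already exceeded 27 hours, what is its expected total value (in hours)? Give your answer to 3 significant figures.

The rate is λ = 1/15.6 = 0.0641026 per hour.
By memorylessness, E[X | X > 27] = 27 + 1/λ = 27 + 15.6 = 42.6 hours.

42.6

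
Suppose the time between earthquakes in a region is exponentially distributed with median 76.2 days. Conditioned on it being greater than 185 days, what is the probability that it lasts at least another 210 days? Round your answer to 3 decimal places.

For an exponential, median = ln(2)/λ, so λ = ln 2 / 76.2 = 0.00909642 per day.
P(X > s+t | X > s) = e^(−λ(s+t))/e^(−λs) = e^(−λt), independent of s = 185.
P(X > 210) = e^(−1.9102) ≈ 0.148.

0.148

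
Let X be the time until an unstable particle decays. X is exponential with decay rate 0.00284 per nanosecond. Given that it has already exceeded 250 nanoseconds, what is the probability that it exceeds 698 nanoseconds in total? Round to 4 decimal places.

By the memoryless property, P(X > 250+448 | X > 250) = P(X > 448).
P(X > 448) = e^(−1.2723) ≈ 0.2802.

0.2802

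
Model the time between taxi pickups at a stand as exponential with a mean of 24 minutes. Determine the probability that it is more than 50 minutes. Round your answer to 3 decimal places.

0.125

The rate is λ = 1/24 = 0.0416667 per minute.
P(X > 50) = e^(−λ·50) = e^(−2.0833) ≈ 0.125.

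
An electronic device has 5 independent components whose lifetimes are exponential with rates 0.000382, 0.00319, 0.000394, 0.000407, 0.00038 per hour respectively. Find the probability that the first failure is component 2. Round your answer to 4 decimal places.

0.6712

The time to first failure is exponential with rate Σλ = 0.000382 + 0.00319 + 0.000394 + 0.000407 + 0.00038 = 0.004753.
P(component 2 first) = λ_2/Σλ = 0.00319/0.004753 ≈ 0.6712.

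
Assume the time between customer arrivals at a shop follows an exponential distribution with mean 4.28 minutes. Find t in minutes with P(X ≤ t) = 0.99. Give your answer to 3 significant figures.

19.7

The rate is λ = 1/4.28 = 0.233645 per minute.
Set 1 − e^(−λt) = 0.99, so t = −ln(0.01)/λ = 4.6052/0.233645 ≈ 19.7101 minutes.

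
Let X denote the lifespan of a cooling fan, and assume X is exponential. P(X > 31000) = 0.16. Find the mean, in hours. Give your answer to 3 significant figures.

16900

e^(−λ·31000) = 0.16 ⇒ λ = −ln(0.16)/31000 = 0.0000591155.
Mean = 1/λ = 16916 hours.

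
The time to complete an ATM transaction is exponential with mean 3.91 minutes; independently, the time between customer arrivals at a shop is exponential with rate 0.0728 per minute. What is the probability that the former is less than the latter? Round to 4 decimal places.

λ_1 = 1/3.91 = 0.255754, λ_2 = 0.0728.
For independent exponentials, P(the former < the latter) = λ_1/(λ_1+λ_2) = 0.255754/0.328554 ≈ 0.7784.

0.7784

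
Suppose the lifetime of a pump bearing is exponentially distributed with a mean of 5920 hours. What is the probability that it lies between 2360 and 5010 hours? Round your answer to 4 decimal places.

0.2422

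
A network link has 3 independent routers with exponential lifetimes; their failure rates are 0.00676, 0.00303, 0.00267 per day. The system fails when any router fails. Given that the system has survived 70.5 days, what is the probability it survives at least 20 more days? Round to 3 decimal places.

Time to first failure ~ Exp(Σλ) with Σλ = 0.01246.
By memorylessness, P(T > 70.5+20 | T > 70.5) = P(T > 20) = e^(−0.01246·20) ≈ 0.779.

0.779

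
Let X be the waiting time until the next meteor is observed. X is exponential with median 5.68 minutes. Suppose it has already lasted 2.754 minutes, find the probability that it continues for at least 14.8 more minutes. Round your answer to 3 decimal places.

0.164

For an exponential, median = ln(2)/λ, so λ = ln 2 / 5.68 = 0.122033 per minute.
P(X > s+t | X > s) = e^(−λ(s+t))/e^(−λs) = e^(−λt), independent of s = 2.754.
P(X > 14.8) = e^(−1.8061) ≈ 0.164.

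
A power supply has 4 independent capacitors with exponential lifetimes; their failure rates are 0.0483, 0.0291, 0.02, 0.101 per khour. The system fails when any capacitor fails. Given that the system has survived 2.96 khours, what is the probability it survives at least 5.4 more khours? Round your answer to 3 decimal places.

0.343

Time to first failure ~ Exp(Σλ) with Σλ = 0.1984.
By memorylessness, P(T > 2.96+5.4 | T > 2.96) = P(T > 5.4) = e^(−0.1984·5.4) ≈ 0.343.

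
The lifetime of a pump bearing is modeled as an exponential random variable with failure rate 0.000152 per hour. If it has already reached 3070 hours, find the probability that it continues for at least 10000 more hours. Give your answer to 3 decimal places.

By the memoryless property, P(X > 3070+10000 | X > 3070) = P(X > 10000).
P(X > 10000) = e^(−1.52) ≈ 0.219.

0.219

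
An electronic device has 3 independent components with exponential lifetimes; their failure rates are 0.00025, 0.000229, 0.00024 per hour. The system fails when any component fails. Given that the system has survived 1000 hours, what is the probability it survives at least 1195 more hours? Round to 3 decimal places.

0.423

Time to first failure ~ Exp(Σλ) with Σλ = 0.000719.
By memorylessness, P(T > 1000+1195 | T > 1000) = P(T > 1195) = e^(−0.000719·1195) ≈ 0.423.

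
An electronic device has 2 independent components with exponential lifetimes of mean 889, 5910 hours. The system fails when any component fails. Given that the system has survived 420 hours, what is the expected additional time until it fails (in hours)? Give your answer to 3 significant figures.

First-failure rate Σλ = 1/889 + 1/5910 = 0.00129406.
By memorylessness the expected residual is 1/Σλ = 772.759 hours, regardless of the 420 already elapsed.

773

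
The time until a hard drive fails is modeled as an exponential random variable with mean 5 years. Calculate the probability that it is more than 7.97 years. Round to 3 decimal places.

The rate is λ = 1/5 = 0.2 per year.
P(X > 7.97) = e^(−λ·7.97) = e^(−1.594) ≈ 0.203.

0.203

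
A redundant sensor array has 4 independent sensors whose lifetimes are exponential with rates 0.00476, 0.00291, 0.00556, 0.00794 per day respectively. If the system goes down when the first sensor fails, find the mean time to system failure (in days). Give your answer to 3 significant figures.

The time to first failure is exponential with rate Σλ = 0.00476 + 0.00291 + 0.00556 + 0.00794 = 0.02117.
E[min] = 1/Σλ = 1/0.02117 = 47.2367 days.

47.2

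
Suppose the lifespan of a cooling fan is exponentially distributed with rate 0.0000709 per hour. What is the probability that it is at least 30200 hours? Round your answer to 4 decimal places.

0.1175

P(X > 30200) = e^(−λ·30200) = e^(−2.1412) ≈ 0.1175.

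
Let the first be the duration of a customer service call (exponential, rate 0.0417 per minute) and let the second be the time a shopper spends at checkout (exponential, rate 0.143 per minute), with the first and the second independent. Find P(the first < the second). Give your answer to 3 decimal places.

0.226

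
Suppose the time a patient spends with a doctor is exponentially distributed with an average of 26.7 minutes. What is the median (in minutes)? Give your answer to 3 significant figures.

18.5

The rate is λ = 1/26.7 = 0.0374532 per minute.
Set 1 − e^(−λt) = 0.5, so t = −ln(0.5)/λ = 0.69315/0.0374532 ≈ 18.507 minutes.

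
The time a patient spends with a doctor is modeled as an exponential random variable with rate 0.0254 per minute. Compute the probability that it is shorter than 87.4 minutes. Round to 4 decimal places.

0.8914

P(X ≤ 87.4) = 1 − e^(−λ·87.4) = 1 − e^(−2.22) ≈ 0.8914.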